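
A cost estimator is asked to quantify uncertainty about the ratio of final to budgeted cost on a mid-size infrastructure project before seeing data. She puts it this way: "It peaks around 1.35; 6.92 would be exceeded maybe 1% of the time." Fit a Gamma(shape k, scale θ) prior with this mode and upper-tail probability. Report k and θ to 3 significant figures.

k ≈ 2.46, θ ≈ 0.927

Gamma(k,θ) with k>1 has mode (k−1)θ, so θ = 1.35/(k−1).
Need P(X < 6.92) = 0.99 with θ tied to k this way. Start at k = 2, θ = 1.35: P(X<6.92) ≈ 0.964.
Too low — raise k to concentrate. Iterating converges to k ≈ 2.46.
Then θ = 1.35/(2.46−1) ≈ 0.927.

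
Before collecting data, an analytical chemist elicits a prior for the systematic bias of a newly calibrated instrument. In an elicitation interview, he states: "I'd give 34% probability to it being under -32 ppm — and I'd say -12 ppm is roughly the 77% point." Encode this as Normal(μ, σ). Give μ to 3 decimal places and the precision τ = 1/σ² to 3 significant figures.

The p-quantile of Normal(μ,σ) is μ + z_p·σ, with z_{0.34} = -0.4125 and z_{0.77} = 0.7388.
Eliminate σ: μ = (z₂·x₁ − z₁·x₂)/(z₂ − z₁) = (0.7388·-32 − (-0.4125)·-12)/1.151 = -24.835.
Then σ = (x₂ − x₁)/(z₂ − z₁) = (-12 − -32)/1.151 = 17.372.
Precision τ = 1/σ² = 1/17.37² = 0.00331.

μ = -24.835, τ = 0.00331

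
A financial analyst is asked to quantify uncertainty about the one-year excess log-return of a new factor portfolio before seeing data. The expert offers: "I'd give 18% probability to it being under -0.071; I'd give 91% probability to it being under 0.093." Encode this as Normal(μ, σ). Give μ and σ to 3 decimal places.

For Normal(μ,σ), the p-quantile is μ + z_p·σ. Here z_{0.18} = -0.9154, z_{0.91} = 1.341.
So -0.071 = μ − 0.9154σ and 0.093 = μ + 1.341σ.
Subtracting: σ = (0.093 − -0.071)/(1.341 − (-0.9154)) = 0.073.
Then μ = -0.071 − (-0.9154)·0.073 = -0.004.

μ = -0.004, σ = 0.073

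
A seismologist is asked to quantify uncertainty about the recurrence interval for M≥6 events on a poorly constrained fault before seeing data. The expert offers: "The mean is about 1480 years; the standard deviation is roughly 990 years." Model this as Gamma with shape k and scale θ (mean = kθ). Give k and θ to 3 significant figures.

k ≈ 2.23, θ ≈ 662

For Gamma(k, scale θ): mean = kθ, variance = kθ², so CV = 1/√k.
CV = SD/mean = 990/1480 = 0.6689, hence k = 1/CV² = 2.23.
Then θ = mean/k = 1480/2.23 = 662.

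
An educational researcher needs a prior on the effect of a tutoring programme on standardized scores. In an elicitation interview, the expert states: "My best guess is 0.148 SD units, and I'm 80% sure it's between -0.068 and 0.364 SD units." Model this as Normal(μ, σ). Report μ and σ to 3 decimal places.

μ = 0.148, σ = 0.169

A symmetric 80% interval runs μ ± z·σ with z = 1.282.
Half-width = 0.216, so σ = 0.216/1.282 = 0.169.
μ is the stated best guess, 0.148.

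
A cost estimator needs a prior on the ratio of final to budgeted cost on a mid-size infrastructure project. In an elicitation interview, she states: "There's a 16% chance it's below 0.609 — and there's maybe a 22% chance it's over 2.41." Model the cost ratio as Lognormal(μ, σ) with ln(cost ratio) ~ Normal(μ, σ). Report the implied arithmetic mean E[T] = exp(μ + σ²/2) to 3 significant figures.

If T ~ Lognormal(μ,σ) then ln T ~ Normal(μ,σ), so the p-quantile of ln T is μ + z_p·σ.
ln(0.609) = -0.4959 and ln(2.41) = 0.8796; z_{0.16} = -0.9945, z_{0.78} = 0.7722.
σ = (0.8796 − -0.4959)/(0.7722 − (-0.9945)) = 0.779.
μ = -0.4959 − (-0.9945)·0.779 = 0.278.
E[T] = exp(μ + σ²/2) = exp(0.278 + 0.3031) = 1.79.

E[T] ≈ 1.79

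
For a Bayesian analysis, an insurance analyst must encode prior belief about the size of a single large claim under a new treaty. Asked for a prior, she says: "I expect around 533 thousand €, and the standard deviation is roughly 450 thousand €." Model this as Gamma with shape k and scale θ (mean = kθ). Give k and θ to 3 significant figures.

k ≈ 1.4, θ ≈ 380

For Gamma(k, scale θ): mean = kθ, variance = kθ², so CV = 1/√k.
CV = SD/mean = 450/533 = 0.8443, hence k = 1/CV² = 1.4.
Then θ = mean/k = 533/1.4 = 380.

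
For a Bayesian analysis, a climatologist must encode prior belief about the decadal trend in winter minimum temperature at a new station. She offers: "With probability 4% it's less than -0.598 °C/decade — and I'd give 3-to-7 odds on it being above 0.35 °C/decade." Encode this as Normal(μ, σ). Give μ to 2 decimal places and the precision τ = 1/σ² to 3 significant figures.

For Normal(μ,σ), the p-quantile is μ + z_p·σ. Here z_{0.04} = -1.751, z_{0.7} = 0.5244.
So -0.598 = μ − 1.751σ and 0.35 = μ + 0.5244σ.
Subtracting: σ = (0.35 − -0.598)/(0.5244 − (-1.751)) = 0.42.
Then μ = -0.598 − (-1.751)·0.42 = 0.13.
Precision τ = 1/σ² = 1/0.4167² = 5.76.

μ = 0.13, τ = 5.76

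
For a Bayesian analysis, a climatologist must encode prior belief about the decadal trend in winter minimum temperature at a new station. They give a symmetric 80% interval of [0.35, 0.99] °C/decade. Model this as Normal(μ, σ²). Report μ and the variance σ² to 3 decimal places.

A symmetric 80% interval runs μ ± z·σ with z = 1.282.
Half-width = 0.32, so σ = 0.32/1.282 = 0.2497 and σ² = 0.062.
μ is the interval midpoint, 0.670.

μ = 0.670, σ² = 0.062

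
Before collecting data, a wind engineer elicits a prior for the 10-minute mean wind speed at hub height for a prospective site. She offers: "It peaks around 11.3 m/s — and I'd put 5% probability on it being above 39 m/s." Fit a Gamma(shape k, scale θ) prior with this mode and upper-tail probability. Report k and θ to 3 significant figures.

k ≈ 2.69, θ ≈ 6.7

Gamma(k,θ) with k>1 has mode (k−1)θ, so θ = 11.3/(k−1).
Need P(X < 39) = 0.95 with θ tied to k this way. Start at k = 2, θ = 11.3: P(X<39) ≈ 0.859.
Too low — raise k to concentrate. Iterating converges to k ≈ 2.69.
Then θ = 11.3/(2.69−1) ≈ 6.7.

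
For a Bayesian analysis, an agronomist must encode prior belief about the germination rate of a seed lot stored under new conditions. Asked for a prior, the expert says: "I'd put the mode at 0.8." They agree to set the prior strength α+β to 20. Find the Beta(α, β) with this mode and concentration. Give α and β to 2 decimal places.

α = 15.40, β = 4.60

For α,β > 1 the Beta mode is (α−1)/(α+β−2). With α+β = 20, the mode is (α−1)/18.
Set (α−1)/18 = 0.8 → α = 1 + 0.8·18 = 15.40.
β = 20 − α = 4.60.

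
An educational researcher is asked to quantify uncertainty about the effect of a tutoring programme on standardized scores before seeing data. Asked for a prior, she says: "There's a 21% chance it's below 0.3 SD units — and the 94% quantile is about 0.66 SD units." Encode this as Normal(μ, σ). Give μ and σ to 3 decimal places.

For Normal(μ,σ), the p-quantile is μ + z_p·σ. Here z_{0.21} = -0.8064, z_{0.94} = 1.555.
So 0.3 = μ − 0.8064σ and 0.66 = μ + 1.555σ.
Subtracting: σ = (0.66 − 0.3)/(1.555 − (-0.8064)) = 0.152.
Then μ = 0.3 − (-0.8064)·0.152 = 0.423.

μ = 0.423, σ = 0.152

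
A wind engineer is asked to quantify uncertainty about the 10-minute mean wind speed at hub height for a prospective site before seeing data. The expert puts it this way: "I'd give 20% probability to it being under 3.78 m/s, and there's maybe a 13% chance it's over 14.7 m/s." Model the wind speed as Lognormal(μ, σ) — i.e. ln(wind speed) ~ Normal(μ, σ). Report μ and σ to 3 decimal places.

If T ~ Lognormal(μ,σ) then ln T ~ Normal(μ,σ), so the p-quantile of ln T is μ + z_p·σ.
ln(3.78) = 1.33 and ln(14.7) = 2.688; z_{0.2} = -0.8416, z_{0.87} = 1.126.
σ = (2.688 − 1.33)/(1.126 − (-0.8416)) = 0.690.
μ = 1.33 − (-0.8416)·0.690 = 1.911.

μ ≈ 1.911, σ ≈ 0.690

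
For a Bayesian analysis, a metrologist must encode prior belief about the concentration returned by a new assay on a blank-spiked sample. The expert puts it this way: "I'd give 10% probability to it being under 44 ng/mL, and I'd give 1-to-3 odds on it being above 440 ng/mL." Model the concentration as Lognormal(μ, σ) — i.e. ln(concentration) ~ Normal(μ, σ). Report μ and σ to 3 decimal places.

μ ≈ 5.293, σ ≈ 1.177

If T ~ Lognormal(μ,σ) then ln T ~ Normal(μ,σ), so the p-quantile of ln T is μ + z_p·σ.
ln(44) = 3.784 and ln(440) = 6.087; z_{0.1} = -1.282, z_{0.75} = 0.6745.
σ = (6.087 − 3.784)/(0.6745 − (-1.282)) = 1.177.
μ = 3.784 − (-1.282)·1.177 = 5.293.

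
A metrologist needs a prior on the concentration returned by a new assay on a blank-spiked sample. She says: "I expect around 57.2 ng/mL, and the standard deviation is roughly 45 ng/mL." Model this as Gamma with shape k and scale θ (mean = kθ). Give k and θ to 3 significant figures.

For Gamma(k, scale θ): mean = kθ, variance = kθ², so CV = 1/√k.
CV = SD/mean = 45/57.2 = 0.7867, hence k = 1/CV² = 1.62.
Then θ = mean/k = 57.2/1.62 = 35.4.

k ≈ 1.62, θ ≈ 35.4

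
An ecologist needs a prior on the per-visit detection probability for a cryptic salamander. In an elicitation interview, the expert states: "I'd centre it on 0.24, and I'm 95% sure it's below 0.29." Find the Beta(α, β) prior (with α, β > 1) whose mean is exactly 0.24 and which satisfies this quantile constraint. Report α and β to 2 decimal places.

With mean 0.24 fixed, write α = 0.24s, β = 0.76s where s = α+β.
Need P(θ < 0.29) = 0.95 under Beta(0.24s, 0.76s). Normal approximation: (q−m)/√(m(1−m)/s) ≈ z_{0.95} = 1.64, so s ≈ 0.24·0.76·(1.64)²/(0.29−0.24)² = 197.4.
At s = 197.4: P(θ<0.29) ≈ 0.946. Adjusting to match 0.95 gives s ≈ 207.93.
So α = 0.24·207.93 ≈ 49.90, β = 0.76·207.93 ≈ 158.03.

α ≈ 49.90, β ≈ 158.03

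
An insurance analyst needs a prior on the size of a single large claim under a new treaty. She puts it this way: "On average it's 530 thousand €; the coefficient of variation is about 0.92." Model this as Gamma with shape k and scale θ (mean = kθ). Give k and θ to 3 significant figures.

For Gamma(k, scale θ): mean = kθ, variance = kθ², so CV = 1/√k.
CV = 0.92, hence k = 1/CV² = 1.18.
Then θ = mean/k = 530/1.18 = 449.

k ≈ 1.18, θ ≈ 449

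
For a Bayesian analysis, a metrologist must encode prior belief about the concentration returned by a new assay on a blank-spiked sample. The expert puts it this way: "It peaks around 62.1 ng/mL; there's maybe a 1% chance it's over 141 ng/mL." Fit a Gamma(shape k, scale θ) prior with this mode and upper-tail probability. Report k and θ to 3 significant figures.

k ≈ 8.12, θ ≈ 8.72

Gamma(k,θ) with k>1 has mode (k−1)θ, so θ = 62.1/(k−1).
Need P(X < 141) = 0.99 with θ tied to k this way. Start at k = 2, θ = 62.1: P(X<141) ≈ 0.662.
Too low — raise k to concentrate. Iterating converges to k ≈ 8.12.
Then θ = 62.1/(8.12−1) ≈ 8.72.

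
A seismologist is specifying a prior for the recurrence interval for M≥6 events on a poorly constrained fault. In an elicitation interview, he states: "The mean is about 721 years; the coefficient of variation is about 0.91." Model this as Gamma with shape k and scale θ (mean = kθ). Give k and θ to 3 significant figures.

k ≈ 1.21, θ ≈ 597

For Gamma(k, scale θ): mean = kθ, variance = kθ², so CV = 1/√k.
CV = 0.91, hence k = 1/CV² = 1.21.
Then θ = mean/k = 721/1.21 = 597.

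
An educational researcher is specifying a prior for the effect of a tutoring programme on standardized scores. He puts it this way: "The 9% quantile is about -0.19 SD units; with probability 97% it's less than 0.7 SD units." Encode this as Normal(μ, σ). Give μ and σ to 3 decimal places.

For Normal(μ,σ), the p-quantile is μ + z_p·σ. Here z_{0.09} = -1.341, z_{0.97} = 1.881.
So -0.19 = μ − 1.341σ and 0.7 = μ + 1.881σ.
Subtracting: σ = (0.7 − -0.19)/(1.881 − (-1.341)) = 0.276.
Then μ = -0.19 − (-1.341)·0.276 = 0.180.

μ = 0.180, σ = 0.276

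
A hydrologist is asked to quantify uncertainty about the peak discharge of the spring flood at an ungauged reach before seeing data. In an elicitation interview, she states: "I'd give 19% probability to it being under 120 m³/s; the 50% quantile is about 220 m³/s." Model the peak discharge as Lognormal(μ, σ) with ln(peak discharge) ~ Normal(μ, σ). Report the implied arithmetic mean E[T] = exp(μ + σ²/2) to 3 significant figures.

If T ~ Lognormal(μ,σ) then ln T ~ Normal(μ,σ), so the p-quantile of ln T is μ + z_p·σ.
ln(120) = 4.787 and ln(220) = 5.394; z_{0.19} = -0.8779, z_{0.5} = 0.
σ = (5.394 − 4.787)/(0 − (-0.8779)) = 0.690.
μ = 4.787 − (-0.8779)·0.690 = 5.394.
E[T] = exp(μ + σ²/2) = exp(5.394 + 0.2384) = 279 m³/s.

E[T] ≈ 279 m³/s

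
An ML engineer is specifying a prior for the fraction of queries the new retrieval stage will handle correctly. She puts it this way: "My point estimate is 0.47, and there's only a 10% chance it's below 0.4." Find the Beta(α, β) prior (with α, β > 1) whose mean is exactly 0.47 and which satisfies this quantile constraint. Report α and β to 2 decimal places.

With mean 0.47 fixed, write α = 0.47s, β = 0.53s where s = α+β.
Need P(θ < 0.4) = 0.1 under Beta(0.47s, 0.53s). Normal approximation: (q−m)/√(m(1−m)/s) ≈ z_{0.1} = -1.28, so s ≈ 0.47·0.53·(-1.28)²/(0.4−0.47)² = 83.5.
At s = 83.5: P(θ<0.4) ≈ 0.099. Adjusting to match 0.1 gives s ≈ 82.79.
So α = 0.47·82.79 ≈ 38.91, β = 0.53·82.79 ≈ 43.88.

α ≈ 38.91, β ≈ 43.88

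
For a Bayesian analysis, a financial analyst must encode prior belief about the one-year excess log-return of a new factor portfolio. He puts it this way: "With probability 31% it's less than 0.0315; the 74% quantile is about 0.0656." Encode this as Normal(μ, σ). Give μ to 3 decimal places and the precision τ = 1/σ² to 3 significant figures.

μ = 0.046, τ = 1120

The p-quantile of Normal(μ,σ) is μ + z_p·σ, with z_{0.31} = -0.4959 and z_{0.74} = 0.6433.
Eliminate σ: μ = (z₂·x₁ − z₁·x₂)/(z₂ − z₁) = (0.6433·0.0315 − (-0.4959)·0.0656)/1.139 = 0.046.
Then σ = (x₂ − x₁)/(z₂ − z₁) = (0.0656 − 0.0315)/1.139 = 0.030.
Precision τ = 1/σ² = 1/0.02993² = 1120.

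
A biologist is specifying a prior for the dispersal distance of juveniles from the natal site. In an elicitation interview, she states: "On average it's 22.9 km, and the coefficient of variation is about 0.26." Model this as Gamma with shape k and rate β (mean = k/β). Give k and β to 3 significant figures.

k ≈ 14.8, β ≈ 0.646

For Gamma(k, rate β): mean = k/β, variance = k/β², so CV = 1/√k.
CV = 0.26, hence k = 1/CV² = 14.8.
Then β = k/mean = 14.8/22.9 = 0.646.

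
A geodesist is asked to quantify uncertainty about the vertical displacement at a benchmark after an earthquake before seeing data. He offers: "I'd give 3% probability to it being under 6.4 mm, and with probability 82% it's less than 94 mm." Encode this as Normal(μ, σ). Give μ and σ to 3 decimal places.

μ = 65.323, σ = 31.329

The p-quantile of Normal(μ,σ) is μ + z_p·σ, with z_{0.03} = -1.881 and z_{0.82} = 0.9154.
Eliminate σ: μ = (z₂·x₁ − z₁·x₂)/(z₂ − z₁) = (0.9154·6.4 − (-1.881)·94)/2.796 = 65.323.
Then σ = (x₂ − x₁)/(z₂ − z₁) = (94 − 6.4)/2.796 = 31.329.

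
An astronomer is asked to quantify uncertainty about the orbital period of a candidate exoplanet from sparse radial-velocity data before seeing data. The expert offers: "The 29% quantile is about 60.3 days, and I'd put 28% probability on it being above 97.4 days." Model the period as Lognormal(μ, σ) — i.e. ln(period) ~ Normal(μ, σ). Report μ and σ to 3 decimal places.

If T ~ Lognormal(μ,σ) then ln T ~ Normal(μ,σ), so the p-quantile of ln T is μ + z_p·σ.
ln(60.3) = 4.099 and ln(97.4) = 4.579; z_{0.29} = -0.5534, z_{0.72} = 0.5828.
σ = (4.579 − 4.099)/(0.5828 − (-0.5534)) = 0.422.
μ = 4.099 − (-0.5534)·0.422 = 4.333.

μ ≈ 4.333, σ ≈ 0.422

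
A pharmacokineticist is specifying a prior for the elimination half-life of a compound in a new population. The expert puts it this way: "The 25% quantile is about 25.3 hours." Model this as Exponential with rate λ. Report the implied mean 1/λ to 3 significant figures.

P(T < 25.3) = 1 − e^(−λ·25.3) = 0.25, so λ = −ln(1−0.25)/25.3 = −ln(0.75)/25.3 = 0.0114.
Mean = 1/λ = 87.9 hours.

mean ≈ 87.9 hours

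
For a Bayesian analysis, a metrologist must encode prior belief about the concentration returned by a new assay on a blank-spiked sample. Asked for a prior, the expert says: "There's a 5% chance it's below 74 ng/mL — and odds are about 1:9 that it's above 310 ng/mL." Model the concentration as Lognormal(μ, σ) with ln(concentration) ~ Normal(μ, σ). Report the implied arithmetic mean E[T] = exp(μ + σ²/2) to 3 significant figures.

E[T] ≈ 187 ng/mL

If T ~ Lognormal(μ,σ) then ln T ~ Normal(μ,σ), so the p-quantile of ln T is μ + z_p·σ.
ln(74) = 4.304 and ln(310) = 5.737; z_{0.05} = -1.645, z_{0.9} = 1.282.
σ = (5.737 − 4.304)/(1.282 − (-1.645)) = 0.490.
μ = 4.304 − (-1.645)·0.490 = 5.109.
E[T] = exp(μ + σ²/2) = exp(5.109 + 0.1198) = 187 ng/mL.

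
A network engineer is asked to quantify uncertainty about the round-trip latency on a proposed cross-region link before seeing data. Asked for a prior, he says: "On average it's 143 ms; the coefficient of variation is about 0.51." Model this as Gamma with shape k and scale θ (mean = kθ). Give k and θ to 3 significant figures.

k ≈ 3.84, θ ≈ 37.2

For Gamma(k, scale θ): mean = kθ, variance = kθ², so CV = 1/√k.
CV = 0.51, hence k = 1/CV² = 3.84.
Then θ = mean/k = 143/3.84 = 37.2.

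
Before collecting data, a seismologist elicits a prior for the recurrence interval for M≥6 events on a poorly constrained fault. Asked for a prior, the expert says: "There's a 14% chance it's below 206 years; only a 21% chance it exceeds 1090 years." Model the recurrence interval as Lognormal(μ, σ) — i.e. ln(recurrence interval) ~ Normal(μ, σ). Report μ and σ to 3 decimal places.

If T ~ Lognormal(μ,σ) then ln T ~ Normal(μ,σ), so the p-quantile of ln T is μ + z_p·σ.
ln(206) = 5.328 and ln(1090) = 6.994; z_{0.14} = -1.08, z_{0.79} = 0.8064.
σ = (6.994 − 5.328)/(0.8064 − (-1.08)) = 0.883.
μ = 5.328 − (-1.08)·0.883 = 6.282.

μ ≈ 6.282, σ ≈ 0.883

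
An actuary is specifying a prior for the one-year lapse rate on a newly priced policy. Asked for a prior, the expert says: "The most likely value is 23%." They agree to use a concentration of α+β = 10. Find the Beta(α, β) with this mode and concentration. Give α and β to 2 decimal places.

For α,β > 1 the Beta mode is (α−1)/(α+β−2). With α+β = 10, the mode is (α−1)/8.
Set (α−1)/8 = 0.23 → α = 1 + 0.23·8 = 2.84.
β = 10 − α = 7.16.

α = 2.84, β = 7.16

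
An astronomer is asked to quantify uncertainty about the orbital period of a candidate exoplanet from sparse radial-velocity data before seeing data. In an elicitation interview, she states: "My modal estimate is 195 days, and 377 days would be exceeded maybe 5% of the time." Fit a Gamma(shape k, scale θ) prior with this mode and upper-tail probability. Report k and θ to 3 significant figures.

Gamma(k,θ) with k>1 has mode (k−1)θ, so θ = 195/(k−1).
Need P(X < 377) = 0.95 with θ tied to k this way. Start at k = 2, θ = 195: P(X<377) ≈ 0.576.
Too low — raise k to concentrate. Iterating converges to k ≈ 7.39.
Then θ = 195/(7.39−1) ≈ 30.5.

k ≈ 7.39, θ ≈ 30.5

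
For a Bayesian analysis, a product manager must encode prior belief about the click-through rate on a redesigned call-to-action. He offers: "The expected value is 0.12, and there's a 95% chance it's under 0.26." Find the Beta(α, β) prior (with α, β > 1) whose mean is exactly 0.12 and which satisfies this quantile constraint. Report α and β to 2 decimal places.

With mean 0.12 fixed, write α = 0.12s, β = 0.88s where s = α+β.
Need P(θ < 0.26) = 0.95 under Beta(0.12s, 0.88s). Normal approximation: (q−m)/√(m(1−m)/s) ≈ z_{0.95} = 1.64, so s ≈ 0.12·0.88·(1.64)²/(0.26−0.12)² = 14.6.
At s = 14.6: P(θ<0.26) ≈ 0.932. Adjusting to match 0.95 gives s ≈ 18.70.
So α = 0.12·18.70 ≈ 2.24, β = 0.88·18.70 ≈ 16.46.

α ≈ 2.24, β ≈ 16.46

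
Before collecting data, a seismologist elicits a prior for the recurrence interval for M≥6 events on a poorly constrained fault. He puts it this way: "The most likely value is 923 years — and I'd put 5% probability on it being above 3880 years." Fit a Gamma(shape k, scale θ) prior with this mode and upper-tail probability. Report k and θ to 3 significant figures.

k ≈ 2.21, θ ≈ 764

Gamma(k,θ) with k>1 has mode (k−1)θ, so θ = 923/(k−1).
Need P(X < 3880) = 0.95 with θ tied to k this way. Start at k = 2, θ = 923: P(X<3880) ≈ 0.922.
Too low — raise k to concentrate. Iterating converges to k ≈ 2.21.
Then θ = 923/(2.21−1) ≈ 764.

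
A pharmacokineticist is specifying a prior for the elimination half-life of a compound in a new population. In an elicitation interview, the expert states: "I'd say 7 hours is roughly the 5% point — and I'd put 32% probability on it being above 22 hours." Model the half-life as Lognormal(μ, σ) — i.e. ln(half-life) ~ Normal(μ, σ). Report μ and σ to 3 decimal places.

μ ≈ 2.838, σ ≈ 0.542

If T ~ Lognormal(μ,σ) then ln T ~ Normal(μ,σ), so the p-quantile of ln T is μ + z_p·σ.
ln(7) = 1.946 and ln(22) = 3.091; z_{0.05} = -1.645, z_{0.68} = 0.4677.
σ = (3.091 − 1.946)/(0.4677 − (-1.645)) = 0.542.
μ = 1.946 − (-1.645)·0.542 = 2.838.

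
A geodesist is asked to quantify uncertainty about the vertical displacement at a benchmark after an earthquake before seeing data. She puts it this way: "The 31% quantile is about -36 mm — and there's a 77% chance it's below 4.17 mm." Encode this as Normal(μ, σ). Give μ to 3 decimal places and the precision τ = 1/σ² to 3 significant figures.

μ = -19.868, τ = 0.000945

The p-quantile of Normal(μ,σ) is μ + z_p·σ, with z_{0.31} = -0.4959 and z_{0.77} = 0.7388.
Eliminate σ: μ = (z₂·x₁ − z₁·x₂)/(z₂ − z₁) = (0.7388·-36 − (-0.4959)·4.17)/1.235 = -19.868.
Then σ = (x₂ − x₁)/(z₂ − z₁) = (4.17 − -36)/1.235 = 32.534.
Precision τ = 1/σ² = 1/32.53² = 0.000945.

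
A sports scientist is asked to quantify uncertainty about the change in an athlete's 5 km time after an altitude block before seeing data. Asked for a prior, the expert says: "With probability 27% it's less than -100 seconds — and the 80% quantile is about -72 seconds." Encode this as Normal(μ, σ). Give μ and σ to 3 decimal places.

μ = -88.202, σ = 19.251

For Normal(μ,σ), the p-quantile is μ + z_p·σ. Here z_{0.27} = -0.6128, z_{0.8} = 0.8416.
So -100 = μ − 0.6128σ and -72 = μ + 0.8416σ.
Subtracting: σ = (-72 − -100)/(0.8416 − (-0.6128)) = 19.251.
Then μ = -100 − (-0.6128)·19.251 = -88.202.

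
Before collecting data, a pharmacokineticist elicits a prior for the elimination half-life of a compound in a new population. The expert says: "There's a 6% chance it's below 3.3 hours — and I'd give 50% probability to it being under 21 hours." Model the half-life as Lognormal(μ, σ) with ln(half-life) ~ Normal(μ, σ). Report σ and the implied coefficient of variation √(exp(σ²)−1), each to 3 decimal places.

If T ~ Lognormal(μ,σ) then ln T ~ Normal(μ,σ), so the p-quantile of ln T is μ + z_p·σ.
ln(3.3) = 1.194 and ln(21) = 3.045; z_{0.06} = -1.555, z_{0.5} = 0.
σ = (3.045 − 1.194)/(0 − (-1.555)) = 1.190.
μ = 1.194 − (-1.555)·1.190 = 3.045.
CV = √(exp(σ²)−1) = √(exp(1.4167)−1) = 1.767.

σ ≈ 1.190, CV ≈ 1.767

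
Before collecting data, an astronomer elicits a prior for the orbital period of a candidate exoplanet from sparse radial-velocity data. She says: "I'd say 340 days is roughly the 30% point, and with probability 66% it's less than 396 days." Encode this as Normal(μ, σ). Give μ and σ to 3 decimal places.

The p-quantile of Normal(μ,σ) is μ + z_p·σ, with z_{0.3} = -0.5244 and z_{0.66} = 0.4125.
Eliminate σ: μ = (z₂·x₁ − z₁·x₂)/(z₂ − z₁) = (0.4125·340 − (-0.5244)·396)/0.9369 = 371.345.
Then σ = (x₂ − x₁)/(z₂ − z₁) = (396 − 340)/0.9369 = 59.774.

μ = 371.345, σ = 59.774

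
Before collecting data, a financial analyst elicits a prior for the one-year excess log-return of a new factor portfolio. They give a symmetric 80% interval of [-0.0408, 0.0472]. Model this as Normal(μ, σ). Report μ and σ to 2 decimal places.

A symmetric 80% interval runs μ ± z·σ with z = 1.282.
Half-width = 0.044, so σ = 0.044/1.282 = 0.03.
μ is the interval midpoint, 0.00.

μ = 0.00, σ = 0.03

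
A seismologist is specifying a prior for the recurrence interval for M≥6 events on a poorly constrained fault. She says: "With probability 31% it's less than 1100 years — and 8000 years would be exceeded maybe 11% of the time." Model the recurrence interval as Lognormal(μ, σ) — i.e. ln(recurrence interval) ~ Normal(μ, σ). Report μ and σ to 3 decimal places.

If T ~ Lognormal(μ,σ) then ln T ~ Normal(μ,σ), so the p-quantile of ln T is μ + z_p·σ.
ln(1100) = 7.003 and ln(8000) = 8.987; z_{0.31} = -0.4959, z_{0.89} = 1.227.
σ = (8.987 − 7.003)/(1.227 − (-0.4959)) = 1.152.
μ = 7.003 − (-0.4959)·1.152 = 7.574.

μ ≈ 7.574, σ ≈ 1.152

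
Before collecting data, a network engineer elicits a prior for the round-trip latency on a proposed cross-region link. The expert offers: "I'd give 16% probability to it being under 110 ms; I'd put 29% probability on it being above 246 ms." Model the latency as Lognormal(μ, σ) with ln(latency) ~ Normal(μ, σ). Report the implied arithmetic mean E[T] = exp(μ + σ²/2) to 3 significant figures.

If T ~ Lognormal(μ,σ) then ln T ~ Normal(μ,σ), so the p-quantile of ln T is μ + z_p·σ.
ln(110) = 4.7 and ln(246) = 5.505; z_{0.16} = -0.9945, z_{0.71} = 0.5534.
σ = (5.505 − 4.7)/(0.5534 − (-0.9945)) = 0.520.
μ = 4.7 − (-0.9945)·0.520 = 5.218.
E[T] = exp(μ + σ²/2) = exp(5.218 + 0.1352) = 211 ms.

E[T] ≈ 211 ms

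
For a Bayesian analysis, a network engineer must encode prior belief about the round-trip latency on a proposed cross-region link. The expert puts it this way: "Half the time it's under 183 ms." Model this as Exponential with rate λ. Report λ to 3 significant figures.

Exponential median = ln 2 / λ, so λ = ln 2 / 183.0 = 0.00379.

λ ≈ 0.00379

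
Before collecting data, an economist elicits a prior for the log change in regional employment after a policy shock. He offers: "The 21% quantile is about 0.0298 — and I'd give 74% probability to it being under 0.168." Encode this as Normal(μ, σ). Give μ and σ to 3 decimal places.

μ = 0.107, σ = 0.095

For Normal(μ,σ), the p-quantile is μ + z_p·σ. Here z_{0.21} = -0.8064, z_{0.74} = 0.6433.
So 0.0298 = μ − 0.8064σ and 0.168 = μ + 0.6433σ.
Subtracting: σ = (0.168 − 0.0298)/(0.6433 − (-0.8064)) = 0.095.
Then μ = 0.0298 − (-0.8064)·0.095 = 0.107.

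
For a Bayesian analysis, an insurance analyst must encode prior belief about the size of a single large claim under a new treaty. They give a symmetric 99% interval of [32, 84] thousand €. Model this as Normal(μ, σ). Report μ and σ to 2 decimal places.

μ = 58.00, σ = 10.09

A symmetric 99% interval runs μ ± z·σ with z = 2.576.
Half-width = 26, so σ = 26/2.576 = 10.09.
μ is the interval midpoint, 58.00.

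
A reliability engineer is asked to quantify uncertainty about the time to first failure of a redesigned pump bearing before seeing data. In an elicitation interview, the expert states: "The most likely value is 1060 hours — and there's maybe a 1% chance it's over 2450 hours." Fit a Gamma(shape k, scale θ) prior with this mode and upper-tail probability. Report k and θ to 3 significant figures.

Gamma(k,θ) with k>1 has mode (k−1)θ, so θ = 1060/(k−1).
Need P(X < 2450) = 0.99 with θ tied to k this way. Start at k = 2, θ = 1060: P(X<2450) ≈ 0.672.
Too low — raise k to concentrate. Iterating converges to k ≈ 7.8.
Then θ = 1060/(7.8−1) ≈ 156.

k ≈ 7.8, θ ≈ 156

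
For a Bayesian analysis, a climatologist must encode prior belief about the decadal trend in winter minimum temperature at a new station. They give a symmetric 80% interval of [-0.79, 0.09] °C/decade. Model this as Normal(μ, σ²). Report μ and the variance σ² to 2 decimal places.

μ = -0.35, σ² = 0.12

A symmetric 80% interval runs μ ± z·σ with z = 1.282.
Half-width = 0.44, so σ = 0.44/1.282 = 0.343 and σ² = 0.12.
μ is the interval midpoint, -0.35.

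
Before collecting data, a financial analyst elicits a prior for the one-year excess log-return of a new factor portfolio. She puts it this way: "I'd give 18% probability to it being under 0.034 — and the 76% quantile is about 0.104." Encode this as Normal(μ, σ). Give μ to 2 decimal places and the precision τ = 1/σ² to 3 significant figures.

For Normal(μ,σ), the p-quantile is μ + z_p·σ. Here z_{0.18} = -0.9154, z_{0.76} = 0.7063.
So 0.034 = μ − 0.9154σ and 0.104 = μ + 0.7063σ.
Subtracting: σ = (0.104 − 0.034)/(0.7063 − (-0.9154)) = 0.04.
Then μ = 0.034 − (-0.9154)·0.04 = 0.07.
Precision τ = 1/σ² = 1/0.04317² = 537.

μ = 0.07, τ = 537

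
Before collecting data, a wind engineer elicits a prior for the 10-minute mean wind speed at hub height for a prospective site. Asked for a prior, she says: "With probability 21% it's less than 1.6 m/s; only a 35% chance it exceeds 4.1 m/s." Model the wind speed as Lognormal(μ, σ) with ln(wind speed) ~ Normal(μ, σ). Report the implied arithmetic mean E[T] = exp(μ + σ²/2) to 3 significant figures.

If T ~ Lognormal(μ,σ) then ln T ~ Normal(μ,σ), so the p-quantile of ln T is μ + z_p·σ.
ln(1.6) = 0.47 and ln(4.1) = 1.411; z_{0.21} = -0.8064, z_{0.65} = 0.3853.
σ = (1.411 − 0.47)/(0.3853 − (-0.8064)) = 0.790.
μ = 0.47 − (-0.8064)·0.790 = 1.107.
E[T] = exp(μ + σ²/2) = exp(1.107 + 0.3117) = 4.13 m/s.

E[T] ≈ 4.13 m/s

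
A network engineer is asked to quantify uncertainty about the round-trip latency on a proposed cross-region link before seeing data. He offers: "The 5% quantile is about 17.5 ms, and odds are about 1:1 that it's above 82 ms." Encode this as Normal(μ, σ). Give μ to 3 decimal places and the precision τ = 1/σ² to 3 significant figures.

For Normal(μ,σ), the p-quantile is μ + z_p·σ. Here z_{0.05} = -1.645, z_{0.5} = 0.
So 17.5 = μ − 1.645σ and 82 = μ + 0σ.
Subtracting: σ = (82 − 17.5)/(0 − (-1.645)) = 39.213.
Then μ = 17.5 − (-1.645)·39.213 = 82.000.
Precision τ = 1/σ² = 1/39.21² = 0.00065.

μ = 82.000, τ = 0.00065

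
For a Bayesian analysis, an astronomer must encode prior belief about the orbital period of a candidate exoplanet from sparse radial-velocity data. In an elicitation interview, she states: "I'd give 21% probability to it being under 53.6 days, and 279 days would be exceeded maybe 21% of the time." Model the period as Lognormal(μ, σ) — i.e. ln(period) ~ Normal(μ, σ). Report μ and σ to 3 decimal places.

μ ≈ 4.806, σ ≈ 1.023

If T ~ Lognormal(μ,σ) then ln T ~ Normal(μ,σ), so the p-quantile of ln T is μ + z_p·σ.
ln(53.6) = 3.982 and ln(279) = 5.631; z_{0.21} = -0.8064, z_{0.79} = 0.8064.
σ = (5.631 − 3.982)/(0.8064 − (-0.8064)) = 1.023.
μ = 3.982 − (-0.8064)·1.023 = 4.806.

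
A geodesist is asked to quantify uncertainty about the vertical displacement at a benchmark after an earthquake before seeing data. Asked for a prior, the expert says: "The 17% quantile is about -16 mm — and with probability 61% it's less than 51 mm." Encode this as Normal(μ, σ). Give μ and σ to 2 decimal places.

For Normal(μ,σ), the p-quantile is μ + z_p·σ. Here z_{0.17} = -0.9542, z_{0.61} = 0.2793.
So -16 = μ − 0.9542σ and 51 = μ + 0.2793σ.
Subtracting: σ = (51 − -16)/(0.2793 − (-0.9542)) = 54.32.
Then μ = -16 − (-0.9542)·54.32 = 35.83.

μ = 35.83, σ = 54.32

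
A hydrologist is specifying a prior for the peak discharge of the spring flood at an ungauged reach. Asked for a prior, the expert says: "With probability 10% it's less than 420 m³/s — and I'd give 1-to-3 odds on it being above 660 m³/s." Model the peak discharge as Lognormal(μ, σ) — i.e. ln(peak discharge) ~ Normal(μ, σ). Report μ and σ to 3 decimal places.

μ ≈ 6.336, σ ≈ 0.231

If T ~ Lognormal(μ,σ) then ln T ~ Normal(μ,σ), so the p-quantile of ln T is μ + z_p·σ.
ln(420) = 6.04 and ln(660) = 6.492; z_{0.1} = -1.282, z_{0.75} = 0.6745.
σ = (6.492 − 6.04)/(0.6745 − (-1.282)) = 0.231.
μ = 6.04 − (-1.282)·0.231 = 6.336.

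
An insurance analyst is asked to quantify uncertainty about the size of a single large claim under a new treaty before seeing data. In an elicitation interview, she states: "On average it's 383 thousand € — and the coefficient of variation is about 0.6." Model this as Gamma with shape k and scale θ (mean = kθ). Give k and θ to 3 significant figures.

k ≈ 2.78, θ ≈ 138

For Gamma(k, scale θ): mean = kθ, variance = kθ², so CV = 1/√k.
CV = 0.6, hence k = 1/CV² = 2.78.
Then θ = mean/k = 383/2.78 = 138.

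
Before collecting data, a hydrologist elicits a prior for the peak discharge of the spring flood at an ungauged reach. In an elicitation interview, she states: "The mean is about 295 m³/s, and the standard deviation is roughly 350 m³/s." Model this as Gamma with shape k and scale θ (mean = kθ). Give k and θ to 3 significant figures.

For Gamma(k, scale θ): mean = kθ, variance = kθ², so CV = 1/√k.
CV = SD/mean = 350/295 = 1.186, hence k = 1/CV² = 0.71.
Then θ = mean/k = 295/0.71 = 415.

k ≈ 0.71, θ ≈ 415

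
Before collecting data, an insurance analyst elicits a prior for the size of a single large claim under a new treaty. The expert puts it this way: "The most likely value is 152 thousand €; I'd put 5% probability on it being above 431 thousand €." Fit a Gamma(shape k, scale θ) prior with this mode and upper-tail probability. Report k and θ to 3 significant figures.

k ≈ 3.46, θ ≈ 61.8

Gamma(k,θ) with k>1 has mode (k−1)θ, so θ = 152/(k−1).
Need P(X < 431) = 0.95 with θ tied to k this way. Start at k = 2, θ = 152: P(X<431) ≈ 0.775.
Too low — raise k to concentrate. Iterating converges to k ≈ 3.46.
Then θ = 152/(3.46−1) ≈ 61.8.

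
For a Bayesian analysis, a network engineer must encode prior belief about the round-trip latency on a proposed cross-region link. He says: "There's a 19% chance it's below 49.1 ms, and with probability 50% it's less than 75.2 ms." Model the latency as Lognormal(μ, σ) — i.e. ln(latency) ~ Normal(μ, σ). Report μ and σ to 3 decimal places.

μ ≈ 4.320, σ ≈ 0.486

If T ~ Lognormal(μ,σ) then ln T ~ Normal(μ,σ), so the p-quantile of ln T is μ + z_p·σ.
ln(49.1) = 3.894 and ln(75.2) = 4.32; z_{0.19} = -0.8779, z_{0.5} = 0.
σ = (4.32 − 3.894)/(0 − (-0.8779)) = 0.486.
μ = 3.894 − (-0.8779)·0.486 = 4.320.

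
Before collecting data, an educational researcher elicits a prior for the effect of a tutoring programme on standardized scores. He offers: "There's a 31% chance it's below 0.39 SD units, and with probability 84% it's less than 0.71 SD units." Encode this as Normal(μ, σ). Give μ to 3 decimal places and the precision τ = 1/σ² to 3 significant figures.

μ = 0.496, τ = 21.7

The p-quantile of Normal(μ,σ) is μ + z_p·σ, with z_{0.31} = -0.4959 and z_{0.84} = 0.9945.
Eliminate σ: μ = (z₂·x₁ − z₁·x₂)/(z₂ − z₁) = (0.9945·0.39 − (-0.4959)·0.71)/1.49 = 0.496.
Then σ = (x₂ − x₁)/(z₂ − z₁) = (0.71 − 0.39)/1.49 = 0.215.
Precision τ = 1/σ² = 1/0.2147² = 21.7.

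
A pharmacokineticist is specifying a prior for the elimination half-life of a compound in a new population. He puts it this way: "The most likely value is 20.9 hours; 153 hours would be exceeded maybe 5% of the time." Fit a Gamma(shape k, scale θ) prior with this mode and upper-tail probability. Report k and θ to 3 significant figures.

Gamma(k,θ) with k>1 has mode (k−1)θ, so θ = 20.9/(k−1).
Need P(X < 153) = 0.95 with θ tied to k this way. Start at k = 2, θ = 20.9: P(X<153) ≈ 0.994.
Too high — lower k to spread out. Iterating converges to k ≈ 1.54.
Then θ = 20.9/(1.54−1) ≈ 38.4.

k ≈ 1.54, θ ≈ 38.4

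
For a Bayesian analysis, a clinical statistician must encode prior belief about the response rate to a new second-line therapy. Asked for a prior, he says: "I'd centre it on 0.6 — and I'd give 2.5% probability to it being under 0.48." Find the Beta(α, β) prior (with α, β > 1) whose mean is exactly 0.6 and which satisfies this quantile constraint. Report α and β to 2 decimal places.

α ≈ 39.45, β ≈ 26.30

With mean 0.6 fixed, write α = 0.6s, β = 0.4s where s = α+β.
Need P(θ < 0.48) = 0.025 under Beta(0.6s, 0.4s). Normal approximation: (q−m)/√(m(1−m)/s) ≈ z_{0.025} = -1.96, so s ≈ 0.6·0.4·(-1.96)²/(0.48−0.6)² = 64.0.
At s = 64.0: P(θ<0.48) ≈ 0.027. Adjusting to match 0.025 gives s ≈ 65.74.
So α = 0.6·65.74 ≈ 39.45, β = 0.4·65.74 ≈ 26.30.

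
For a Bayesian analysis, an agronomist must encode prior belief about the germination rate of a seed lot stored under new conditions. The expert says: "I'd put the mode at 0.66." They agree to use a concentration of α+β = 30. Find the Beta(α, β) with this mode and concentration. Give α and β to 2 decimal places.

α = 19.48, β = 10.52

For α,β > 1 the Beta mode is (α−1)/(α+β−2). With α+β = 30, the mode is (α−1)/28.
Set (α−1)/28 = 0.66 → α = 1 + 0.66·28 = 19.48.
β = 30 − α = 10.52.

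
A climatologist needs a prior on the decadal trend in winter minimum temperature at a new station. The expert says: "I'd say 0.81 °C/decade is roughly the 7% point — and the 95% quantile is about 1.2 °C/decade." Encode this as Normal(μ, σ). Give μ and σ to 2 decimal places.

μ = 0.99, σ = 0.12

For Normal(μ,σ), the p-quantile is μ + z_p·σ. Here z_{0.07} = -1.476, z_{0.95} = 1.645.
So 0.81 = μ − 1.476σ and 1.2 = μ + 1.645σ.
Subtracting: σ = (1.2 − 0.81)/(1.645 − (-1.476)) = 0.12.
Then μ = 0.81 − (-1.476)·0.12 = 0.99.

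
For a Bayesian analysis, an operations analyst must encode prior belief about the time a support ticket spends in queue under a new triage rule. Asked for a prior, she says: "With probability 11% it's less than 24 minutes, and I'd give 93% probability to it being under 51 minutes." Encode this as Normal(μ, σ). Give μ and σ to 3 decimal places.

μ = 36.255, σ = 9.991

For Normal(μ,σ), the p-quantile is μ + z_p·σ. Here z_{0.11} = -1.227, z_{0.93} = 1.476.
So 24 = μ − 1.227σ and 51 = μ + 1.476σ.
Subtracting: σ = (51 − 24)/(1.476 − (-1.227)) = 9.991.
Then μ = 24 − (-1.227)·9.991 = 36.255.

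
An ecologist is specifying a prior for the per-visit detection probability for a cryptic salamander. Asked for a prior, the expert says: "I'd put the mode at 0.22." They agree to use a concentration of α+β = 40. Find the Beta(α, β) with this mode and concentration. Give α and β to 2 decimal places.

For α,β > 1 the Beta mode is (α−1)/(α+β−2). With α+β = 40, the mode is (α−1)/38.
Set (α−1)/38 = 0.22 → α = 1 + 0.22·38 = 9.36.
β = 40 − α = 30.64.

α = 9.36, β = 30.64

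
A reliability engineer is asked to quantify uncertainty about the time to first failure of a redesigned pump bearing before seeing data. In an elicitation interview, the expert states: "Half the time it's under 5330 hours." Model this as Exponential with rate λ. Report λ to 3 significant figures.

Exponential median = ln 2 / λ, so λ = ln 2 / 5330.0 = 0.00013.

λ ≈ 0.00013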